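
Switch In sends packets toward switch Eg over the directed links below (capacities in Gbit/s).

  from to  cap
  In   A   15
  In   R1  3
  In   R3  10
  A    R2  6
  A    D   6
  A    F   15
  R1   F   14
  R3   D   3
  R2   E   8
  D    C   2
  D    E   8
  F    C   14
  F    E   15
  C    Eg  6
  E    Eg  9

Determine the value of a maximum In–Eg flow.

15

Augment In→A→R2→E→Eg: bottleneck 6, flow now 6.
Augment In→A→D→C→Eg: bottleneck 2, flow now 8.
Augment In→A→D→E→Eg: bottleneck 3, flow now 11.
Augment In→A→F→C→Eg: bottleneck 4, flow now 15.
No augmenting path remains; maximum flow = 15.
In the residual graph, reachable from In: {In, A, R1, R3, R2, D, F, C, E}.
Min-cut edges: C→Eg (6), E→Eg (9); capacity 6 + 9 = 15.
This cut is saturated, so no flow can exceed 15.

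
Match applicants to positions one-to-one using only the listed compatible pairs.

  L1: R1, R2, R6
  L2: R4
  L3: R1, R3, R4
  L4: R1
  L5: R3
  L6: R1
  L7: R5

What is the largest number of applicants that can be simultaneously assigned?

Unit-capacity flow: source→left, listed edges, right→sink; max matching = max flow.
Augmenting path L1→R1 (+1); matched 1.
Augmenting path L2→R4 (+1); matched 2.
Augmenting path L3→R3 (+1); matched 3.
Augmenting path L7→R5 (+1); matched 4.
Augmenting path L4→R1→L1→R2 (+1); matched 5.
No augmenting path remains; maximum matching = 5.
König certificate: {L1, L7, R1, R3, R4} is a vertex cover of size 5 (every listed pair touches it), so no matching can be larger.

5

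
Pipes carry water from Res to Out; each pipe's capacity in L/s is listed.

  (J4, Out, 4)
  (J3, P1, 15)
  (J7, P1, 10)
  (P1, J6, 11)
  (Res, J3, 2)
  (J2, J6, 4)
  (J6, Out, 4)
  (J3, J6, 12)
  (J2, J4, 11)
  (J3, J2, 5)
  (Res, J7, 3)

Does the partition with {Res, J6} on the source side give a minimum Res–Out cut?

No — its capacity is 9, but the minimum cut has capacity 5.

Given cut capacity: 3 + 2 + 4 = 9.
Augment Res→J3→J6→Out: bottleneck 2, flow now 2.
Augment Res→J7→P1→J6→Out: bottleneck 2, flow now 4.
Augment Res→J7→P1→J6→J3→J2→J4→Out: bottleneck 1, flow now 5. (uses reverse residual edge)
No augmenting path remains; maximum flow = 5.
In the residual graph, reachable from Res: {Res}.
Min-cut edges: Res→J7 (3), Res→J3 (2); capacity 3 + 2 = 5.
Cut capacity 9 exceeds the max flow 5, so it is not minimum.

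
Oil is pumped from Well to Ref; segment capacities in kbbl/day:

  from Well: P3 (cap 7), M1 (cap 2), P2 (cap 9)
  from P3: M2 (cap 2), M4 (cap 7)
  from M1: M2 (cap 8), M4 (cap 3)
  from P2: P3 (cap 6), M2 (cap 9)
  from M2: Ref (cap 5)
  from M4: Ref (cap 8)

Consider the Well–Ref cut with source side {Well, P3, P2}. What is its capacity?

20

Edges leaving {Well, P3, P2}: Well→M1 (2), P3→M2 (2), P3→M4 (7), P2→M2 (9).
Cut capacity = 2 + 2 + 7 + 9 = 20.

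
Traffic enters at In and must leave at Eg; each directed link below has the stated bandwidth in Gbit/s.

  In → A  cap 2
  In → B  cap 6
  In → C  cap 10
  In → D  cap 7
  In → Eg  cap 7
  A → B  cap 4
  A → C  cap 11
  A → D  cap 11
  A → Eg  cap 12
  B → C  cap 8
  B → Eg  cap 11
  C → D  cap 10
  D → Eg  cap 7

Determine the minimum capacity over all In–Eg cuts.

22

Augment In→Eg: bottleneck 7, flow now 7.
Augment In→A→Eg: bottleneck 2, flow now 9.
Augment In→B→Eg: bottleneck 6, flow now 15.
Augment In→D→Eg: bottleneck 7, flow now 22.
No augmenting path remains; maximum flow = 22.
By max-flow min-cut, the minimum cut capacity equals the max flow.
In the residual graph, reachable from In: {In, C, D}.
Min-cut edges: In→A (2), In→B (6), In→Eg (7), D→Eg (7); capacity 2 + 6 + 7 + 7 = 22.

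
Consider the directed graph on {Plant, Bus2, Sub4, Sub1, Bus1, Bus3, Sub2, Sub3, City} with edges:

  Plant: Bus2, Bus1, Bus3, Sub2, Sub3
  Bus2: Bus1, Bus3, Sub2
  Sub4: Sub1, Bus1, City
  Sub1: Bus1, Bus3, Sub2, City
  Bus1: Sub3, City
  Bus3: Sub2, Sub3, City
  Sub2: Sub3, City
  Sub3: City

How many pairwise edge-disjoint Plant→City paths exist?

Assign every edge capacity 1; by Menger, the answer equals the max flow.
Path Plant→Bus1→City (+1); total 1.
Path Plant→Bus3→City (+1); total 2.
Path Plant→Sub2→City (+1); total 3.
Path Plant→Sub3→City (+1); total 4.
No residual Plant→City path; max flow = 4.
Certifying cut of size 4: {Bus1→City, Bus3→City, Sub2→City, Sub3→City}.

4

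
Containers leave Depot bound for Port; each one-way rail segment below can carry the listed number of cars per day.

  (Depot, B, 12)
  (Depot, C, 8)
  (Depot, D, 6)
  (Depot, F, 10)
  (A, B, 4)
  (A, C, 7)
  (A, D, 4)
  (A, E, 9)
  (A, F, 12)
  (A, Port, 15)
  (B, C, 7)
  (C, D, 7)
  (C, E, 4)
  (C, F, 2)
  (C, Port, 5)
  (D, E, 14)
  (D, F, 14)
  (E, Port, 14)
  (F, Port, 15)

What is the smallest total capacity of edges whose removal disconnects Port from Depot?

Augment Depot→C→Port: bottleneck 5, flow now 5.
Augment Depot→F→Port: bottleneck 10, flow now 15.
Augment Depot→C→E→Port: bottleneck 3, flow now 18.
Augment Depot→D→E→Port: bottleneck 6, flow now 24.
Augment Depot→B→C→E→Port: bottleneck 1, flow now 25.
Augment Depot→B→C→F→Port: bottleneck 2, flow now 27.
Augment Depot→B→C→D→E→Port: bottleneck 4, flow now 31.
No augmenting path remains; maximum flow = 31.
By max-flow min-cut, the minimum cut capacity equals the max flow.
In the residual graph, reachable from Depot: {Depot, B}.
Min-cut edges: Depot→C (8), Depot→D (6), Depot→F (10), B→C (7); capacity 8 + 6 + 10 + 7 = 31.

31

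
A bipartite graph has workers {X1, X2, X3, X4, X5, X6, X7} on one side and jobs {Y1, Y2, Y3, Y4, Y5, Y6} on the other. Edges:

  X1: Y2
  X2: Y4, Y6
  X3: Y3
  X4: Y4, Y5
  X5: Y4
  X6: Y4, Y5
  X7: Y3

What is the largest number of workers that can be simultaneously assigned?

5

Unit-capacity flow: source→left, listed edges, right→sink; max matching = max flow.
Augmenting path X1→Y2 (+1); matched 1.
Augmenting path X2→Y4 (+1); matched 2.
Augmenting path X3→Y3 (+1); matched 3.
Augmenting path X4→Y5 (+1); matched 4.
Augmenting path X5→Y4→X2→Y6 (+1); matched 5.
No augmenting path remains; maximum matching = 5.
König certificate: {X1, X2, Y3, Y4, Y5} is a vertex cover of size 5 (every listed pair touches it), so no matching can be larger.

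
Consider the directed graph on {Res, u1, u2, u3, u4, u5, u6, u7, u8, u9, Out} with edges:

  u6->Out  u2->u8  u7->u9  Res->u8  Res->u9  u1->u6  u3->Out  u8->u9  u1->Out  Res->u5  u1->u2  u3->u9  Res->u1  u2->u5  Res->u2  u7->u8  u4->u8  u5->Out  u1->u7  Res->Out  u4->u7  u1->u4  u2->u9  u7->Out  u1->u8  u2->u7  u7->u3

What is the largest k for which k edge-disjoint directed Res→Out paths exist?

Assign every edge capacity 1; by Menger, the answer equals the max flow.
Path Res→Out (+1); total 1.
Path Res→u1→Out (+1); total 2.
Path Res→u5→Out (+1); total 3.
Path Res→u2→u7→Out (+1); total 4.
No residual Res→Out path; max flow = 4.
Certifying cut of size 4: {Res→Out, Res→u1, Res→u2, Res→u5}.

4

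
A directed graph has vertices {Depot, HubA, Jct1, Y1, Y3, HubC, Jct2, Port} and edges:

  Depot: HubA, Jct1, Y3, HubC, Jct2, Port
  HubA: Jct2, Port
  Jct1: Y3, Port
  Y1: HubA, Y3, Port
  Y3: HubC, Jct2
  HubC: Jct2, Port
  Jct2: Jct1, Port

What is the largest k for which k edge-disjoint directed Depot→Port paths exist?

5

Assign every edge capacity 1; by Menger, the answer equals the max flow.
Path Depot→Port (+1); total 1.
Path Depot→HubA→Port (+1); total 2.
Path Depot→Jct1→Port (+1); total 3.
Path Depot→HubC→Port (+1); total 4.
Path Depot→Jct2→Port (+1); total 5.
No residual Depot→Port path; max flow = 5.
Certifying cut of size 5: {Depot→HubA, Depot→Port, HubC→Port, Jct1→Port, Jct2→Port}.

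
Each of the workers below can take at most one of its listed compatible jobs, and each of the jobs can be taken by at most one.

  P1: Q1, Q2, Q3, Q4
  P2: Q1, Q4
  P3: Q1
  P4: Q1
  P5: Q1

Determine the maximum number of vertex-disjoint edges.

Unit-capacity flow: source→left, listed edges, right→sink; max matching = max flow.
Augmenting path P1→Q1 (+1); matched 1.
Augmenting path P2→Q4 (+1); matched 2.
Augmenting path P3→Q1→P1→Q2 (+1); matched 3.
No augmenting path remains; maximum matching = 3.
König certificate: {P1, P2, Q1} is a vertex cover of size 3 (every listed pair touches it), so no matching can be larger.

3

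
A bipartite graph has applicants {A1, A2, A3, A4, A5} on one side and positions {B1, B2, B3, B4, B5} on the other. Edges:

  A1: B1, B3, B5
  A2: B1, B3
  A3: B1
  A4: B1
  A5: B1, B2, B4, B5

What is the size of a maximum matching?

4

Unit-capacity flow: source→left, listed edges, right→sink; max matching = max flow.
Augmenting path A1→B1 (+1); matched 1.
Augmenting path A2→B3 (+1); matched 2.
Augmenting path A5→B2 (+1); matched 3.
Augmenting path A3→B1→A1→B5 (+1); matched 4.
No augmenting path remains; maximum matching = 4.
König certificate: {A1, A2, A5, B1} is a vertex cover of size 4 (every listed pair touches it), so no matching can be larger.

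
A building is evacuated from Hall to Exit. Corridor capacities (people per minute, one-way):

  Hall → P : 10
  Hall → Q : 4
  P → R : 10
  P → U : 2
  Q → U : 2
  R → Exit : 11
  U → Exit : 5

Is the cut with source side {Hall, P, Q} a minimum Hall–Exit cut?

No — its capacity is 14, but the minimum cut has capacity 12.

Given cut capacity: 10 + 2 + 2 = 14.
Augment Hall→P→R→Exit: bottleneck 10, flow now 10.
Augment Hall→Q→U→Exit: bottleneck 2, flow now 12.
No augmenting path remains; maximum flow = 12.
In the residual graph, reachable from Hall: {Hall, Q}.
Min-cut edges: Hall→P (10), Q→U (2); capacity 10 + 2 = 12.
Cut capacity 14 exceeds the max flow 12, so it is not minimum.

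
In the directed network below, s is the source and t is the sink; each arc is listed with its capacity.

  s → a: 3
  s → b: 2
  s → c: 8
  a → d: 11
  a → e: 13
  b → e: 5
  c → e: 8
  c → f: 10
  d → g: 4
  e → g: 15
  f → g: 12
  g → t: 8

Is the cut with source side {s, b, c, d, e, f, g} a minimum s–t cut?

No — its capacity is 11, but the minimum cut has capacity 8.

Given cut capacity: 3 + 8 = 11.
Augment s→a→d→g→t: bottleneck 3, flow now 3.
Augment s→b→e→g→t: bottleneck 2, flow now 5.
Augment s→c→e→g→t: bottleneck 3, flow now 8.
No augmenting path remains; maximum flow = 8.
In the residual graph, reachable from s: {s, a, b, c, d, e, f, g}.
Min-cut edges: g→t (8); capacity 8 = 8.
Cut capacity 11 exceeds the max flow 8, so it is not minimum.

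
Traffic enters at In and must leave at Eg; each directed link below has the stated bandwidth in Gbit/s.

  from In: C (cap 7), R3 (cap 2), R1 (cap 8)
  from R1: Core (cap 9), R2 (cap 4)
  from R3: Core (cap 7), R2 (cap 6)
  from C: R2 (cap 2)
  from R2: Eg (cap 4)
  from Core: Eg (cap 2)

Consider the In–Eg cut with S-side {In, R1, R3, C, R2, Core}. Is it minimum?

Given cut capacity: 4 + 2 = 6.
Augment In→R1→R2→Eg: bottleneck 4, flow now 4.
Augment In→R1→Core→Eg: bottleneck 2, flow now 6.
No augmenting path remains; maximum flow = 6.
Cut capacity 6 equals the max flow, so it is a minimum cut.

Yes — it is a minimum cut (capacity 6).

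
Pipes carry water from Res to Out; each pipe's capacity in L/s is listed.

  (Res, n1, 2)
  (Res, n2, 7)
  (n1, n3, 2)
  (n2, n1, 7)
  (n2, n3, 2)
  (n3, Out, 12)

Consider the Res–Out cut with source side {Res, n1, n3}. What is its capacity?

19

Edges leaving {Res, n1, n3}: Res→n2 (7), n3→Out (12).
Cut capacity = 7 + 12 = 19.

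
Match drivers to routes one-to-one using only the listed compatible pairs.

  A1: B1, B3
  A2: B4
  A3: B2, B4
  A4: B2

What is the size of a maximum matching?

Unit-capacity flow: source→left, listed edges, right→sink; max matching = max flow.
Augmenting path A1→B1 (+1); matched 1.
Augmenting path A2→B4 (+1); matched 2.
Augmenting path A3→B2 (+1); matched 3.
No augmenting path remains; maximum matching = 3.
König certificate: {A1, B2, B4} is a vertex cover of size 3 (every listed pair touches it), so no matching can be larger.

3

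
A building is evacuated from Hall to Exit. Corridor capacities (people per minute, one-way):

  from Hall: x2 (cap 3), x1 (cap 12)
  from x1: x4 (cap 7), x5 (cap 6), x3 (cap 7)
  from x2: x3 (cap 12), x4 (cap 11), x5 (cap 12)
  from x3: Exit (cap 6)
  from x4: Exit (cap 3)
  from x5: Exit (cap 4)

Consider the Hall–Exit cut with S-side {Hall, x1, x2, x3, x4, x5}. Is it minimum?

Yes — it is a minimum cut (capacity 13).

Given cut capacity: 6 + 3 + 4 = 13.
Augment Hall→x1→x3→Exit: bottleneck 6, flow now 6.
Augment Hall→x1→x4→Exit: bottleneck 3, flow now 9.
Augment Hall→x1→x5→Exit: bottleneck 3, flow now 12.
Augment Hall→x2→x5→Exit: bottleneck 1, flow now 13.
No augmenting path remains; maximum flow = 13.
Cut capacity 13 equals the max flow, so it is a minimum cut.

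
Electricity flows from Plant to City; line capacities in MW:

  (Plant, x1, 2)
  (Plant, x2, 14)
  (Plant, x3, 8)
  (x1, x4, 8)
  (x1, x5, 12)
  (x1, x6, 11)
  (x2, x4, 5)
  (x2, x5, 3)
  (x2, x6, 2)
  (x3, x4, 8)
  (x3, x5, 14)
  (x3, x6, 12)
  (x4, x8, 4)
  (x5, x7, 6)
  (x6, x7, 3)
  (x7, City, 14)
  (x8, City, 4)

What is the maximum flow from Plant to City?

13

Augment Plant→x1→x4→x8→City: bottleneck 2, flow now 2.
Augment Plant→x2→x4→x8→City: bottleneck 2, flow now 4.
Augment Plant→x2→x5→x7→City: bottleneck 3, flow now 7.
Augment Plant→x2→x6→x7→City: bottleneck 2, flow now 9.
Augment Plant→x3→x5→x7→City: bottleneck 3, flow now 12.
Augment Plant→x3→x6→x7→City: bottleneck 1, flow now 13.
No augmenting path remains; maximum flow = 13.
In the residual graph, reachable from Plant: {Plant, x1, x2, x3, x4, x5, x6}.
Min-cut edges: x4→x8 (4), x5→x7 (6), x6→x7 (3); capacity 4 + 6 + 3 = 13.
This cut is saturated, so no flow can exceed 13.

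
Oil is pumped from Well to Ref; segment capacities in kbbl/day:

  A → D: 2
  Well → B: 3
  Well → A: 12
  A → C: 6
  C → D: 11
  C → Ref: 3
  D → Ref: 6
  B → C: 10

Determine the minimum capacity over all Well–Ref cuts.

Augment Well→A→C→Ref: bottleneck 3, flow now 3.
Augment Well→A→D→Ref: bottleneck 2, flow now 5.
Augment Well→A→C→D→Ref: bottleneck 3, flow now 8.
Augment Well→B→C→D→Ref: bottleneck 1, flow now 9.
No augmenting path remains; maximum flow = 9.
By max-flow min-cut, the minimum cut capacity equals the max flow.
In the residual graph, reachable from Well: {Well, A, B, C, D}.
Min-cut edges: C→Ref (3), D→Ref (6); capacity 3 + 6 = 9.

9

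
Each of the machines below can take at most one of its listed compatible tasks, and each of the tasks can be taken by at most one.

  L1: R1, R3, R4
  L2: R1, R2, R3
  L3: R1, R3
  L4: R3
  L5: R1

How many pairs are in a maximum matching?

Unit-capacity flow: source→left, listed edges, right→sink; max matching = max flow.
Augmenting path L1→R1 (+1); matched 1.
Augmenting path L2→R2 (+1); matched 2.
Augmenting path L3→R3 (+1); matched 3.
Augmenting path L5→R1→L1→R4 (+1); matched 4.
No augmenting path remains; maximum matching = 4.
König certificate: {L1, L2, R1, R3} is a vertex cover of size 4 (every listed pair touches it), so no matching can be larger.

4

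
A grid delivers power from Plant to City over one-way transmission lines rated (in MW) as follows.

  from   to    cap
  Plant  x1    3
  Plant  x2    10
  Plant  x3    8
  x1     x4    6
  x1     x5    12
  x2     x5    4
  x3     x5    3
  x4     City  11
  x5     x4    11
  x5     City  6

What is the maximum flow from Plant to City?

10

Augment Plant→x1→x4→City: bottleneck 3, flow now 3.
Augment Plant→x2→x5→City: bottleneck 4, flow now 7.
Augment Plant→x3→x5→City: bottleneck 2, flow now 9.
Augment Plant→x3→x5→x4→City: bottleneck 1, flow now 10.
No augmenting path remains; maximum flow = 10.
In the residual graph, reachable from Plant: {Plant, x2, x3}.
Min-cut edges: Plant→x1 (3), x2→x5 (4), x3→x5 (3); capacity 3 + 4 + 3 = 10.
This cut is saturated, so no flow can exceed 10.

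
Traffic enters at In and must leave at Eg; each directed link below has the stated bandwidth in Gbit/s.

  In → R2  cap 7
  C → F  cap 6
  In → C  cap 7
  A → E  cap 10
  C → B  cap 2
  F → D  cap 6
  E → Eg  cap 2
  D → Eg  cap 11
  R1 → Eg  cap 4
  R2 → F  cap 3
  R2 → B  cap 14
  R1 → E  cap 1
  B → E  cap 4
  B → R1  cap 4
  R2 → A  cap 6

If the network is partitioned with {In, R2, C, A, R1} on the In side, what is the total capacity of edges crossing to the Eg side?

40

Edges leaving {In, R2, C, A, R1}: R2→B (14), R2→F (3), C→B (2), C→F (6), A→E (10), R1→E (1), R1→Eg (4).
Cut capacity = 14 + 3 + 2 + 6 + 10 + 1 + 4 = 40.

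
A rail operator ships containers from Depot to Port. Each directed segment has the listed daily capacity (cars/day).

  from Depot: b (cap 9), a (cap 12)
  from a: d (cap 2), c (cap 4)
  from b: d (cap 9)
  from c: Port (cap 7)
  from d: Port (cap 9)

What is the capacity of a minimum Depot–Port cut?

Augment Depot→a→c→Port: bottleneck 4, flow now 4.
Augment Depot→a→d→Port: bottleneck 2, flow now 6.
Augment Depot→b→d→Port: bottleneck 7, flow now 13.
No augmenting path remains; maximum flow = 13.
By max-flow min-cut, the minimum cut capacity equals the max flow.
In the residual graph, reachable from Depot: {Depot, a, b, d}.
Min-cut edges: a→c (4), d→Port (9); capacity 4 + 9 = 13.

13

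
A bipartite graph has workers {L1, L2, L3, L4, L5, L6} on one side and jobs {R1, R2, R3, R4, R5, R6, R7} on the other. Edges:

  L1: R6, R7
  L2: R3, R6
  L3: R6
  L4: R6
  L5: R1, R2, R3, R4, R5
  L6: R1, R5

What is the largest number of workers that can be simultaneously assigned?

5

Unit-capacity flow: source→left, listed edges, right→sink; max matching = max flow.
Augmenting path L1→R6 (+1); matched 1.
Augmenting path L2→R3 (+1); matched 2.
Augmenting path L5→R1 (+1); matched 3.
Augmenting path L6→R5 (+1); matched 4.
Augmenting path L3→R6→L1→R7 (+1); matched 5.
No augmenting path remains; maximum matching = 5.
König certificate: {L1, L2, L5, L6, R6} is a vertex cover of size 5 (every listed pair touches it), so no matching can be larger.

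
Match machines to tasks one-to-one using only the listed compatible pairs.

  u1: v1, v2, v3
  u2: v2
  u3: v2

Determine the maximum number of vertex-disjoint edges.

Unit-capacity flow: source→left, listed edges, right→sink; max matching = max flow.
Augmenting path u1→v1 (+1); matched 1.
Augmenting path u2→v2 (+1); matched 2.
No augmenting path remains; maximum matching = 2.
König certificate: {u1, v2} is a vertex cover of size 2 (every listed pair touches it), so no matching can be larger.

2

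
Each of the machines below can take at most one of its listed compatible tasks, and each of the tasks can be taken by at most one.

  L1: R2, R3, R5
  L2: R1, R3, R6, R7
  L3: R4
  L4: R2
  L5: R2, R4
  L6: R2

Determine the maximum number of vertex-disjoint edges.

Unit-capacity flow: source→left, listed edges, right→sink; max matching = max flow.
Augmenting path L1→R2 (+1); matched 1.
Augmenting path L2→R1 (+1); matched 2.
Augmenting path L3→R4 (+1); matched 3.
Augmenting path L4→R2→L1→R3 (+1); matched 4.
No augmenting path remains; maximum matching = 4.
König certificate: {L1, L2, R2, R4} is a vertex cover of size 4 (every listed pair touches it), so no matching can be larger.

4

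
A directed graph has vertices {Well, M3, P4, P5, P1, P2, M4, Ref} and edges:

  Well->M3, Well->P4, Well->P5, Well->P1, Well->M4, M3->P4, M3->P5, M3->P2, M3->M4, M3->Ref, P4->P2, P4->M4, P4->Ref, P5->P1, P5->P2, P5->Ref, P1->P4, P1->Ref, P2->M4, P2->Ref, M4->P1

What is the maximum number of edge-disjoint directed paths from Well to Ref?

Assign every edge capacity 1; by Menger, the answer equals the max flow.
Path Well→M3→Ref (+1); total 1.
Path Well→P4→Ref (+1); total 2.
Path Well→P5→Ref (+1); total 3.
Path Well→P1→Ref (+1); total 4.
Path Well→M4→P1→P4→P2→Ref (+1); total 5.
No residual Well→Ref path; max flow = 5.
Certifying cut of size 5: {Well→M3, Well→M4, Well→P1, Well→P4, Well→P5}.

5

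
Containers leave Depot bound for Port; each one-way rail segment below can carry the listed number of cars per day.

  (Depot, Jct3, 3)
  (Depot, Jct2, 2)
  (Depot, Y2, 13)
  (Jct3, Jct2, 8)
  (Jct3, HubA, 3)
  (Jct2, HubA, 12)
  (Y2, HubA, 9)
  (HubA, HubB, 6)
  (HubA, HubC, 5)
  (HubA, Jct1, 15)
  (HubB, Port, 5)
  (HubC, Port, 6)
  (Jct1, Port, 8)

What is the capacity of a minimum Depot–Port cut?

Augment Depot→Jct3→HubA→HubB→Port: bottleneck 3, flow now 3.
Augment Depot→Jct2→HubA→HubB→Port: bottleneck 2, flow now 5.
Augment Depot→Y2→HubA→HubC→Port: bottleneck 5, flow now 10.
Augment Depot→Y2→HubA→Jct1→Port: bottleneck 4, flow now 14.
No augmenting path remains; maximum flow = 14.
By max-flow min-cut, the minimum cut capacity equals the max flow.
In the residual graph, reachable from Depot: {Depot, Y2}.
Min-cut edges: Depot→Jct3 (3), Depot→Jct2 (2), Y2→HubA (9); capacity 3 + 2 + 9 = 14.

14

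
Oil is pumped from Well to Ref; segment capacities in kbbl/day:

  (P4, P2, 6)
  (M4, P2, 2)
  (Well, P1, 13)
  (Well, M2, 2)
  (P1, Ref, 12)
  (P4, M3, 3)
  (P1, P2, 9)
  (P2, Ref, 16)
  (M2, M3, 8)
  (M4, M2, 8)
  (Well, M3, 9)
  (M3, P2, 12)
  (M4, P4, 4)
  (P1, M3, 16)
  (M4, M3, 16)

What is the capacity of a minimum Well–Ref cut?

24

Augment Well→P1→Ref: bottleneck 12, flow now 12.
Augment Well→P1→P2→Ref: bottleneck 1, flow now 13.
Augment Well→M3→P2→Ref: bottleneck 9, flow now 22.
Augment Well→M2→M3→P2→Ref: bottleneck 2, flow now 24.
No augmenting path remains; maximum flow = 24.
By max-flow min-cut, the minimum cut capacity equals the max flow.
In the residual graph, reachable from Well: {Well}.
Min-cut edges: Well→M2 (2), Well→P1 (13), Well→M3 (9); capacity 2 + 13 + 9 = 24.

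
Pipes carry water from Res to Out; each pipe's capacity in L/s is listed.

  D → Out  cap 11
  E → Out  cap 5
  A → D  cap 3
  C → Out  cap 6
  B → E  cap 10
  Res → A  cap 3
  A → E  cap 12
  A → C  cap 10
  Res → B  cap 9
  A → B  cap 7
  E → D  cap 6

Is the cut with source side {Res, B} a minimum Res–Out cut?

Given cut capacity: 3 + 10 = 13.
Augment Res→A→C→Out: bottleneck 3, flow now 3.
Augment Res→B→E→Out: bottleneck 5, flow now 8.
Augment Res→B→E→D→Out: bottleneck 4, flow now 12.
No augmenting path remains; maximum flow = 12.
In the residual graph, reachable from Res: {Res}.
Min-cut edges: Res→A (3), Res→B (9); capacity 3 + 9 = 12.
Cut capacity 13 exceeds the max flow 12, so it is not minimum.

No — its capacity is 13, but the minimum cut has capacity 12.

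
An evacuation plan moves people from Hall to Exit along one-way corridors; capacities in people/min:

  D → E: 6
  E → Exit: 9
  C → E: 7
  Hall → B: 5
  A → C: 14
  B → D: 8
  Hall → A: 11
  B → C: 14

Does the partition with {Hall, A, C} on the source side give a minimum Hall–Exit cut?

Given cut capacity: 5 + 7 = 12.
Augment Hall→A→C→E→Exit: bottleneck 7, flow now 7.
Augment Hall→B→D→E→Exit: bottleneck 2, flow now 9.
No augmenting path remains; maximum flow = 9.
In the residual graph, reachable from Hall: {Hall, A, B, C, D, E}.
Min-cut edges: E→Exit (9); capacity 9 = 9.
Cut capacity 12 exceeds the max flow 9, so it is not minimum.

No — its capacity is 12, but the minimum cut has capacity 9.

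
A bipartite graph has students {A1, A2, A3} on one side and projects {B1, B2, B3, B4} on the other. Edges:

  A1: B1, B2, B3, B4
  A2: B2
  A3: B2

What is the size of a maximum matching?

Unit-capacity flow: source→left, listed edges, right→sink; max matching = max flow.
Augmenting path A1→B1 (+1); matched 1.
Augmenting path A2→B2 (+1); matched 2.
No augmenting path remains; maximum matching = 2.
König certificate: {A1, B2} is a vertex cover of size 2 (every listed pair touches it), so no matching can be larger.

2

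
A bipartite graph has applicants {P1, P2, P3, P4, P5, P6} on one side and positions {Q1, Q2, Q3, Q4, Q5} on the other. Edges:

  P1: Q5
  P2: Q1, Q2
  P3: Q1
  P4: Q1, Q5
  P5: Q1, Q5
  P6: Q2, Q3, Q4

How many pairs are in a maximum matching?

4

Unit-capacity flow: source→left, listed edges, right→sink; max matching = max flow.
Augmenting path P1→Q5 (+1); matched 1.
Augmenting path P2→Q1 (+1); matched 2.
Augmenting path P6→Q2 (+1); matched 3.
Augmenting path P3→Q1→P2→Q2→P6→Q3 (+1); matched 4.
No augmenting path remains; maximum matching = 4.
König certificate: {P2, P6, Q1, Q5} is a vertex cover of size 4 (every listed pair touches it), so no matching can be larger.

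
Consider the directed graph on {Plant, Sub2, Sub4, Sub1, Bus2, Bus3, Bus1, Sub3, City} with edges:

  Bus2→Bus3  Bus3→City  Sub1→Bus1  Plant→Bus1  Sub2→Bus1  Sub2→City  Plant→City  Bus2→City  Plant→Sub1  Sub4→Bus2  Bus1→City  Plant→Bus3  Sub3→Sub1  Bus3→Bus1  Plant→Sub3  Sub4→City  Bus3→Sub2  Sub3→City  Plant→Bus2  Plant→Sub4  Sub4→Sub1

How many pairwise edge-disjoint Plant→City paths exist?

6

Assign every edge capacity 1; by Menger, the answer equals the max flow.
Path Plant→City (+1); total 1.
Path Plant→Sub4→City (+1); total 2.
Path Plant→Bus2→City (+1); total 3.
Path Plant→Bus3→City (+1); total 4.
Path Plant→Bus1→City (+1); total 5.
Path Plant→Sub3→City (+1); total 6.
No residual Plant→City path; max flow = 6.
Certifying cut of size 6: {Bus1→City, Plant→Bus2, Plant→Bus3, Plant→City, Plant→Sub3, Plant→Sub4}.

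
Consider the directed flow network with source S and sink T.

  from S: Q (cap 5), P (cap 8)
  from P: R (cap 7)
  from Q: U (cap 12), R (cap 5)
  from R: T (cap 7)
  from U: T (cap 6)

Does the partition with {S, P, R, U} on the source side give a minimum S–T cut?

No — its capacity is 18, but the minimum cut has capacity 12.

Given cut capacity: 5 + 7 + 6 = 18.
Augment S→P→R→T: bottleneck 7, flow now 7.
Augment S→Q→U→T: bottleneck 5, flow now 12.
No augmenting path remains; maximum flow = 12.
In the residual graph, reachable from S: {S, P}.
Min-cut edges: S→Q (5), P→R (7); capacity 5 + 7 = 12.
Cut capacity 18 exceeds the max flow 12, so it is not minimum.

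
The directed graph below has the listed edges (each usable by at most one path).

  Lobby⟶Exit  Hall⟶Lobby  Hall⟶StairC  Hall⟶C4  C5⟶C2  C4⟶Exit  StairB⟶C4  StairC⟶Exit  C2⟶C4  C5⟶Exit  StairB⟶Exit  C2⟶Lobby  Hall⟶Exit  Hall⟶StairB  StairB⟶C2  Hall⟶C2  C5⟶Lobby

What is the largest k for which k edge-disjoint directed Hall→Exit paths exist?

Assign every edge capacity 1; by Menger, the answer equals the max flow.
Path Hall→Exit (+1); total 1.
Path Hall→StairB→Exit (+1); total 2.
Path Hall→Lobby→Exit (+1); total 3.
Path Hall→StairC→Exit (+1); total 4.
Path Hall→C4→Exit (+1); total 5.
No residual Hall→Exit path; max flow = 5.
Certifying cut of size 5: {C4→Exit, Hall→Exit, Hall→StairB, Hall→StairC, Lobby→Exit}.

5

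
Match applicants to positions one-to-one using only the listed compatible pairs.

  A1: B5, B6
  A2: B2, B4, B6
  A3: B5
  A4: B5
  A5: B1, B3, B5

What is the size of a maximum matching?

Unit-capacity flow: source→left, listed edges, right→sink; max matching = max flow.
Augmenting path A1→B5 (+1); matched 1.
Augmenting path A2→B2 (+1); matched 2.
Augmenting path A5→B1 (+1); matched 3.
Augmenting path A3→B5→A1→B6 (+1); matched 4.
No augmenting path remains; maximum matching = 4.
König certificate: {A1, A2, A5, B5} is a vertex cover of size 4 (every listed pair touches it), so no matching can be larger.

4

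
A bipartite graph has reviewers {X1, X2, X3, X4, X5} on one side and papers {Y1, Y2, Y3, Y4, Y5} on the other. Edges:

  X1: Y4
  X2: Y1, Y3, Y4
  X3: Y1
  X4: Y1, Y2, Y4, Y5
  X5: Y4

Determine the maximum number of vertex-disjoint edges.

4

Unit-capacity flow: source→left, listed edges, right→sink; max matching = max flow.
Augmenting path X1→Y4 (+1); matched 1.
Augmenting path X2→Y1 (+1); matched 2.
Augmenting path X4→Y2 (+1); matched 3.
Augmenting path X3→Y1→X2→Y3 (+1); matched 4.
No augmenting path remains; maximum matching = 4.
König certificate: {X2, X3, X4, Y4} is a vertex cover of size 4 (every listed pair touches it), so no matching can be larger.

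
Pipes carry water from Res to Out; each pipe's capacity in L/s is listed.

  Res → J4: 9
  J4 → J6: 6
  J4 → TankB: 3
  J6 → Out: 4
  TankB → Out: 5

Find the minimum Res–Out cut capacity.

7

Augment Res→J4→J6→Out: bottleneck 4, flow now 4.
Augment Res→J4→TankB→Out: bottleneck 3, flow now 7.
No augmenting path remains; maximum flow = 7.
By max-flow min-cut, the minimum cut capacity equals the max flow.
In the residual graph, reachable from Res: {Res, J4, J6}.
Min-cut edges: J4→TankB (3), J6→Out (4); capacity 3 + 4 = 7.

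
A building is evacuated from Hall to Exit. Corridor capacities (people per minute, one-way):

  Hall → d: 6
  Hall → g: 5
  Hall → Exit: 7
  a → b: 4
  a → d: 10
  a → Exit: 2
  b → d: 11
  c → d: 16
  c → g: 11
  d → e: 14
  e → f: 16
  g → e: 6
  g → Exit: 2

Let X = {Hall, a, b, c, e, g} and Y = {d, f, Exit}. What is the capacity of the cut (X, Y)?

Edges leaving {Hall, a, b, c, e, g}: Hall→d (6), Hall→Exit (7), a→d (10), a→Exit (2), b→d (11), c→d (16), e→f (16), g→Exit (2).
Cut capacity = 6 + 7 + 10 + 2 + 11 + 16 + 16 + 2 = 70.

70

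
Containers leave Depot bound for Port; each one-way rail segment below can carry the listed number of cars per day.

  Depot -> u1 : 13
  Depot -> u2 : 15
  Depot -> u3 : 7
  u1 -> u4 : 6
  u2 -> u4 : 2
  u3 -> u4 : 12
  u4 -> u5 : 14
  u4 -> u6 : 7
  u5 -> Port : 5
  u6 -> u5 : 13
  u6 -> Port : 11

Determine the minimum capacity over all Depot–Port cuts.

12

Augment Depot→u1→u4→u5→Port: bottleneck 5, flow now 5.
Augment Depot→u1→u4→u6→Port: bottleneck 1, flow now 6.
Augment Depot→u2→u4→u6→Port: bottleneck 2, flow now 8.
Augment Depot→u3→u4→u6→Port: bottleneck 4, flow now 12.
No augmenting path remains; maximum flow = 12.
By max-flow min-cut, the minimum cut capacity equals the max flow.
In the residual graph, reachable from Depot: {Depot, u1, u2, u3, u4, u5}.
Min-cut edges: u4→u6 (7), u5→Port (5); capacity 7 + 5 = 12.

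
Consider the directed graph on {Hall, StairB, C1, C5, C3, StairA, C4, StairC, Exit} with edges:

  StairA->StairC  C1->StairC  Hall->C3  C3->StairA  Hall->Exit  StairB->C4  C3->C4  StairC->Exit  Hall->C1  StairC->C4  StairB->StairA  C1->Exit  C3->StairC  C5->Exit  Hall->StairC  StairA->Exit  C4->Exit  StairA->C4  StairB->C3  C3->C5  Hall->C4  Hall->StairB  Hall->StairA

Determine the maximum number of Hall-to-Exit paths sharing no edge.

Assign every edge capacity 1; by Menger, the answer equals the max flow.
Path Hall→Exit (+1); total 1.
Path Hall→C1→Exit (+1); total 2.
Path Hall→StairA→Exit (+1); total 3.
Path Hall→C4→Exit (+1); total 4.
Path Hall→StairC→Exit (+1); total 5.
Path Hall→C3→C5→Exit (+1); total 6.
No residual Hall→Exit path; max flow = 6.
Certifying cut of size 6: {C3→C5, C4→Exit, Hall→C1, Hall→Exit, StairA→Exit, StairC→Exit}.

6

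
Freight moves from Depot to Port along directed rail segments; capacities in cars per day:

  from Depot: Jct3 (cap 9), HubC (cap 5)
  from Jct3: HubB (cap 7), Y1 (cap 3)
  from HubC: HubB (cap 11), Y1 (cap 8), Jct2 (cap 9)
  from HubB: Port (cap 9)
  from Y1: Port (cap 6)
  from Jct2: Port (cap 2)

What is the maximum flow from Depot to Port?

Augment Depot→Jct3→HubB→Port: bottleneck 7, flow now 7.
Augment Depot→Jct3→Y1→Port: bottleneck 2, flow now 9.
Augment Depot→HubC→HubB→Port: bottleneck 2, flow now 11.
Augment Depot→HubC→Y1→Port: bottleneck 3, flow now 14.
No augmenting path remains; maximum flow = 14.
In the residual graph, reachable from Depot: {Depot}.
Min-cut edges: Depot→Jct3 (9), Depot→HubC (5); capacity 9 + 5 = 14.
This cut is saturated, so no flow can exceed 14.

14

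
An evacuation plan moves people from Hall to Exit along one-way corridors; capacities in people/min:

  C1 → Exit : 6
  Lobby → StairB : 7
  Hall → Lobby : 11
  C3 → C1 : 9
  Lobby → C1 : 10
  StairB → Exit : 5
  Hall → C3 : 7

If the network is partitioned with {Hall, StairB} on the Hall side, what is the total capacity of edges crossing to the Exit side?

Edges leaving {Hall, StairB}: Hall→Lobby (11), Hall→C3 (7), StairB→Exit (5).
Cut capacity = 11 + 7 + 5 = 23.

23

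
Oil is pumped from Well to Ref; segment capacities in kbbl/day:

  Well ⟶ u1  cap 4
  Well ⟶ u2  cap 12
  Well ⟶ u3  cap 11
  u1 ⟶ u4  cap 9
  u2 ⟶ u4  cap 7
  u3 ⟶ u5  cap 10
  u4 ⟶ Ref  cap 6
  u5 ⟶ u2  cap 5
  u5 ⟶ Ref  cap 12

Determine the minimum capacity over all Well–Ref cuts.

Augment Well→u1→u4→Ref: bottleneck 4, flow now 4.
Augment Well→u2→u4→Ref: bottleneck 2, flow now 6.
Augment Well→u3→u5→Ref: bottleneck 10, flow now 16.
No augmenting path remains; maximum flow = 16.
By max-flow min-cut, the minimum cut capacity equals the max flow.
In the residual graph, reachable from Well: {Well, u1, u2, u3, u4}.
Min-cut edges: u3→u5 (10), u4→Ref (6); capacity 10 + 6 = 16.

16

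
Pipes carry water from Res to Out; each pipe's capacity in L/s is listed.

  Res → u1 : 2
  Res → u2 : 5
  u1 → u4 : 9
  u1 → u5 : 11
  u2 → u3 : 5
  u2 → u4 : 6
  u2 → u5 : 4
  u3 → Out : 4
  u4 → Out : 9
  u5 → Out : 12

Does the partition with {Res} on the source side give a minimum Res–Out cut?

Yes — it is a minimum cut (capacity 7).

Given cut capacity: 2 + 5 = 7.
Augment Res→u1→u4→Out: bottleneck 2, flow now 2.
Augment Res→u2→u3→Out: bottleneck 4, flow now 6.
Augment Res→u2→u4→Out: bottleneck 1, flow now 7.
No augmenting path remains; maximum flow = 7.
Cut capacity 7 equals the max flow, so it is a minimum cut.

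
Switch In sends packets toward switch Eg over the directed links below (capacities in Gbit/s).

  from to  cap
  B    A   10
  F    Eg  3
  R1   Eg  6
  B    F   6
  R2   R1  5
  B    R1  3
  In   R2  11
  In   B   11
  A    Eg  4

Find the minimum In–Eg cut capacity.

13

Augment In→B→R1→Eg: bottleneck 3, flow now 3.
Augment In→B→F→Eg: bottleneck 3, flow now 6.
Augment In→B→A→Eg: bottleneck 4, flow now 10.
Augment In→R2→R1→Eg: bottleneck 3, flow now 13.
No augmenting path remains; maximum flow = 13.
By max-flow min-cut, the minimum cut capacity equals the max flow.
In the residual graph, reachable from In: {In, B, R2, R1, F, A}.
Min-cut edges: R1→Eg (6), F→Eg (3), A→Eg (4); capacity 6 + 3 + 4 = 13.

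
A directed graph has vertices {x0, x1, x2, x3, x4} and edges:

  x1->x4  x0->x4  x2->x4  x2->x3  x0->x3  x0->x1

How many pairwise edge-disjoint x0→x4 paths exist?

Assign every edge capacity 1; by Menger, the answer equals the max flow.
Path x0→x4 (+1); total 1.
Path x0→x1→x4 (+1); total 2.
No residual x0→x4 path; max flow = 2.
Certifying cut of size 2: {x0→x1, x0→x4}.

2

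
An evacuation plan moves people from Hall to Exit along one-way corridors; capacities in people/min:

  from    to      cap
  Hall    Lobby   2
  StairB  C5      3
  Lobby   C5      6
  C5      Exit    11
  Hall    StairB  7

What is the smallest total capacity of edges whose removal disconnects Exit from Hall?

Augment Hall→Lobby→C5→Exit: bottleneck 2, flow now 2.
Augment Hall→StairB→C5→Exit: bottleneck 3, flow now 5.
No augmenting path remains; maximum flow = 5.
By max-flow min-cut, the minimum cut capacity equals the max flow.
In the residual graph, reachable from Hall: {Hall, StairB}.
Min-cut edges: Hall→Lobby (2), StairB→C5 (3); capacity 2 + 3 = 5.

5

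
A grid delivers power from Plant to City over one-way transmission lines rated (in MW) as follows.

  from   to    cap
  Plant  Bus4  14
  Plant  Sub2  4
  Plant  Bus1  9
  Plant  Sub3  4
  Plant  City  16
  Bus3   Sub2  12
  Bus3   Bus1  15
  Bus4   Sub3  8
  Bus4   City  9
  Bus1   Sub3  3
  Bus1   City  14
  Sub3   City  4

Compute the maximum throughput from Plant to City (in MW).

Augment Plant→City: bottleneck 16, flow now 16.
Augment Plant→Bus4→City: bottleneck 9, flow now 25.
Augment Plant→Bus1→City: bottleneck 9, flow now 34.
Augment Plant→Sub3→City: bottleneck 4, flow now 38.
No augmenting path remains; maximum flow = 38.
In the residual graph, reachable from Plant: {Plant, Bus4, Sub2, Sub3}.
Min-cut edges: Plant→Bus1 (9), Plant→City (16), Bus4→City (9), Sub3→City (4); capacity 9 + 16 + 9 + 4 = 38.
This cut is saturated, so no flow can exceed 38.

38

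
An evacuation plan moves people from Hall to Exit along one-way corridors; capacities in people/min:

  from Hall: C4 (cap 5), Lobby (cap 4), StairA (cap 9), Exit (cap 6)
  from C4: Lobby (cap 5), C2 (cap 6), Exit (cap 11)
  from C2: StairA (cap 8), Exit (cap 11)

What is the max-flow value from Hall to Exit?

Augment Hall→Exit: bottleneck 6, flow now 6.
Augment Hall→C4→Exit: bottleneck 5, flow now 11.
No augmenting path remains; maximum flow = 11.
In the residual graph, reachable from Hall: {Hall, Lobby, StairA}.
Min-cut edges: Hall→C4 (5), Hall→Exit (6); capacity 5 + 6 = 11.
This cut is saturated, so no flow can exceed 11.

11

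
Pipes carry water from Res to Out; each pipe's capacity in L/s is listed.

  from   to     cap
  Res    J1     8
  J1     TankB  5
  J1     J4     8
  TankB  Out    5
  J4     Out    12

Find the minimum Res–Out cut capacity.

8

Augment Res→J1→TankB→Out: bottleneck 5, flow now 5.
Augment Res→J1→J4→Out: bottleneck 3, flow now 8.
No augmenting path remains; maximum flow = 8.
By max-flow min-cut, the minimum cut capacity equals the max flow.
In the residual graph, reachable from Res: {Res}.
Min-cut edges: Res→J1 (8); capacity 8 = 8.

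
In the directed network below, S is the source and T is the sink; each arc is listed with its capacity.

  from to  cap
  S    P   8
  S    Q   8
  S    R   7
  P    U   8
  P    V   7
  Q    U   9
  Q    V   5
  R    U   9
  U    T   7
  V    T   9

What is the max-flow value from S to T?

Augment S→P→U→T: bottleneck 7, flow now 7.
Augment S→P→V→T: bottleneck 1, flow now 8.
Augment S→Q→V→T: bottleneck 5, flow now 13.
Augment S→Q→U→P→V→T: bottleneck 3, flow now 16. (uses reverse residual edge)
No augmenting path remains; maximum flow = 16.
In the residual graph, reachable from S: {S, P, Q, R, U, V}.
Min-cut edges: U→T (7), V→T (9); capacity 7 + 9 = 16.
This cut is saturated, so no flow can exceed 16.

16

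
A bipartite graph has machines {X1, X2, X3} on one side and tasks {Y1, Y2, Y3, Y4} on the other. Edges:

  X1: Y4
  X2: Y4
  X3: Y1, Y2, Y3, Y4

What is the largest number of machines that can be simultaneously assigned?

Unit-capacity flow: source→left, listed edges, right→sink; max matching = max flow.
Augmenting path X1→Y4 (+1); matched 1.
Augmenting path X3→Y1 (+1); matched 2.
No augmenting path remains; maximum matching = 2.
König certificate: {X3, Y4} is a vertex cover of size 2 (every listed pair touches it), so no matching can be larger.

2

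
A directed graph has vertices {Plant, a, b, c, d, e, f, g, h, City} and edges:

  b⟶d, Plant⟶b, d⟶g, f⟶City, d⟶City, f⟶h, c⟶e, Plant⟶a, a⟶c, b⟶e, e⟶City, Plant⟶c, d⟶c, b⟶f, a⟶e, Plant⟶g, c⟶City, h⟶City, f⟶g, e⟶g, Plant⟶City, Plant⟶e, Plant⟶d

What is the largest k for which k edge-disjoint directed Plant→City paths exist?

Assign every edge capacity 1; by Menger, the answer equals the max flow.
Path Plant→City (+1); total 1.
Path Plant→c→City (+1); total 2.
Path Plant→d→City (+1); total 3.
Path Plant→e→City (+1); total 4.
Path Plant→b→f→City (+1); total 5.
No residual Plant→City path; max flow = 5.
Certifying cut of size 5: {Plant→City, Plant→b, Plant→d, c→City, e→City}.

5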